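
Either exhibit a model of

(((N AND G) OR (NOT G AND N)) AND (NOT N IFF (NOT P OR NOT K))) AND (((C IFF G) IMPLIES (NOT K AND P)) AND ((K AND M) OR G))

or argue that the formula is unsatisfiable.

G = True; P = True; C = False; K = True; N = True; M = False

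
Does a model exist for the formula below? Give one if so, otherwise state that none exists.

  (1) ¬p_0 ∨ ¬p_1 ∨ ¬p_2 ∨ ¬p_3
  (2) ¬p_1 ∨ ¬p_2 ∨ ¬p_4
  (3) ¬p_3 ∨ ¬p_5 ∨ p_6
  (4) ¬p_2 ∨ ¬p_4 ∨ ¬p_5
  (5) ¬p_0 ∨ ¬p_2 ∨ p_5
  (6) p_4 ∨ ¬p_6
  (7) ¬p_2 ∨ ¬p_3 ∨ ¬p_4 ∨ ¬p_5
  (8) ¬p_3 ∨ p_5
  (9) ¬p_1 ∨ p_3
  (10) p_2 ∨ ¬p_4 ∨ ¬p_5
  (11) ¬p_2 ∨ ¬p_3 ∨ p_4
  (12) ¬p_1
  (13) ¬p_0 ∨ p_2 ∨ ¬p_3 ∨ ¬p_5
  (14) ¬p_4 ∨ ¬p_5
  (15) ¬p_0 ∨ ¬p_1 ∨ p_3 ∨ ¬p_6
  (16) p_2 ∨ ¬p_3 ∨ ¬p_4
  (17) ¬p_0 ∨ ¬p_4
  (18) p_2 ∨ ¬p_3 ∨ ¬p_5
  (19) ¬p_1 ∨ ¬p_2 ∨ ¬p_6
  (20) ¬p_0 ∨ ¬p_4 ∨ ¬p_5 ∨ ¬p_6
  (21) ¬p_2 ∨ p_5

p_0 = False, p_1 = False, p_2 = False, p_3 = False, p_4 = False, p_5 = False, p_6 = False

Unit clause (¬p_1) forces p_1 = False.
Set p_0 = False.
Set p_2 = False.
Try p_3 = True:
  (¬p_3 ∨ p_5) forces p_5 = True.
  clause (p_2 ∨ ¬p_3 ∨ ¬p_5) is falsified — backtrack.
So p_3 = False.
Set p_4 = False.
  then (p_4 ∨ ¬p_6) forces p_6 = False.
Set p_5 = False.
All clauses satisfied.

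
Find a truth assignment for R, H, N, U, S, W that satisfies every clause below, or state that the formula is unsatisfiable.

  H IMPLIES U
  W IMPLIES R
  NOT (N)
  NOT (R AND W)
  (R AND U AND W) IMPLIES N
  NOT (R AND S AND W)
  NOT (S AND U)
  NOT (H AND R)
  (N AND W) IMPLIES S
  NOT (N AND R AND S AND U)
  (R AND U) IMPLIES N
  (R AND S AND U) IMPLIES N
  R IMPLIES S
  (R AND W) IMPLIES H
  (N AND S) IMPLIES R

R: False, H: False, N: False, U: True, S: False, W: False

Unit clause (NOT N) forces N = False.
Set R = False.
  then (R OR NOT W) forces W = False.
Set H = False.
Set U = True.
  then (NOT S OR NOT U) forces S = False.
All clauses satisfied.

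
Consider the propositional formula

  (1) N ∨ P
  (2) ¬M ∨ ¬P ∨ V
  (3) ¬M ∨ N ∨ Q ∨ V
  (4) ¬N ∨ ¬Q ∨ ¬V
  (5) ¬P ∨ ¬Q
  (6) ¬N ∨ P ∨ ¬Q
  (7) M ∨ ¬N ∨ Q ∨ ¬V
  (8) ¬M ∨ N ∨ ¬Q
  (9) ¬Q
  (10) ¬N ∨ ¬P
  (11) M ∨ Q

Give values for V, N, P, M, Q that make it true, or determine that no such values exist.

Unit clause (¬Q) forces Q = False.
In (M ∨ Q) only M is left, so M = True.
Set V = False.
  then (¬M ∨ ¬P ∨ V) forces P = False.
  then (¬M ∨ N ∨ Q ∨ V) forces N = True.
All clauses satisfied.

V: False, N: True, P: False, M: True, Q: False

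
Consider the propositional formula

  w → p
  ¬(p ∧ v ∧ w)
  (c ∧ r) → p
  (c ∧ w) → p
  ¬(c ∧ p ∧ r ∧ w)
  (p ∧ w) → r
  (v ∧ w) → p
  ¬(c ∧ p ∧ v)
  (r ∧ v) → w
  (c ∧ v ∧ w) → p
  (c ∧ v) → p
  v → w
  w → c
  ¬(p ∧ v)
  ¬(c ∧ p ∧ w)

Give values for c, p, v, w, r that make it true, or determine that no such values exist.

Set c = True.
Set p = False.
  then (p ∨ ¬w) forces w = False.
  then (¬c ∨ p ∨ ¬r) forces r = False.
  then (¬v ∨ w) forces v = False.
All clauses satisfied.

c = True; p = False; v = False; w = False; r = False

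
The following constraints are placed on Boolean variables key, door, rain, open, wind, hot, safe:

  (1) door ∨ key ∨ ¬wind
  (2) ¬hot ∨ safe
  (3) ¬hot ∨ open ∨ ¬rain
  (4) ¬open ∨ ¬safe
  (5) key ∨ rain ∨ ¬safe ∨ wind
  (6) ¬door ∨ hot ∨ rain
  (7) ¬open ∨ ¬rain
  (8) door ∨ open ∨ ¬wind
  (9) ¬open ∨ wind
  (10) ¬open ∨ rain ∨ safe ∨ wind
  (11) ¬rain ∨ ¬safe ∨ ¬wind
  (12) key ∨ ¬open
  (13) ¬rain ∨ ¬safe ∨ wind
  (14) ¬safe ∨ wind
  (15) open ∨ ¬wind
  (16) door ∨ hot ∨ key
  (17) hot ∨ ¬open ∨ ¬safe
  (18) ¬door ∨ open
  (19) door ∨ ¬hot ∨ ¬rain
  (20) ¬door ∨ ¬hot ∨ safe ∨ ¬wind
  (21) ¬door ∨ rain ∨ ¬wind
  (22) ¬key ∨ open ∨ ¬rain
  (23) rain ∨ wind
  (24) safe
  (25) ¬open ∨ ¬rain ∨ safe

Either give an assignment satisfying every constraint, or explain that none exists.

Case safe = True:
  (¬open ∨ ¬safe) forces open = False.
  (¬safe ∨ wind) forces wind = True.
  Clause (open ∨ ¬wind) is falsified — contradiction.
Case safe = False:
  Clause (safe) is falsified — contradiction.
Both cases fail, so the formula is unsatisfiable.

UNSATISFIABLE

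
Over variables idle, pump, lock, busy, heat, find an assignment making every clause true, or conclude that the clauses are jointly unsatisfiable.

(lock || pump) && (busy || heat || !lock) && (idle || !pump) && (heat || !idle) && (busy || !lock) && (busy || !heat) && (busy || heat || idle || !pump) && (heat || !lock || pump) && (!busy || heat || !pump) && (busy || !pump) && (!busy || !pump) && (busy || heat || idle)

idle = True, pump = False, lock = True, busy = True, heat = True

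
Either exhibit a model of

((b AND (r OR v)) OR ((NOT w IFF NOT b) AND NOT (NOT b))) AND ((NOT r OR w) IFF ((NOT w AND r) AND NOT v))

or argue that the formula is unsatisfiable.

b: True, r: True, v: True, w: False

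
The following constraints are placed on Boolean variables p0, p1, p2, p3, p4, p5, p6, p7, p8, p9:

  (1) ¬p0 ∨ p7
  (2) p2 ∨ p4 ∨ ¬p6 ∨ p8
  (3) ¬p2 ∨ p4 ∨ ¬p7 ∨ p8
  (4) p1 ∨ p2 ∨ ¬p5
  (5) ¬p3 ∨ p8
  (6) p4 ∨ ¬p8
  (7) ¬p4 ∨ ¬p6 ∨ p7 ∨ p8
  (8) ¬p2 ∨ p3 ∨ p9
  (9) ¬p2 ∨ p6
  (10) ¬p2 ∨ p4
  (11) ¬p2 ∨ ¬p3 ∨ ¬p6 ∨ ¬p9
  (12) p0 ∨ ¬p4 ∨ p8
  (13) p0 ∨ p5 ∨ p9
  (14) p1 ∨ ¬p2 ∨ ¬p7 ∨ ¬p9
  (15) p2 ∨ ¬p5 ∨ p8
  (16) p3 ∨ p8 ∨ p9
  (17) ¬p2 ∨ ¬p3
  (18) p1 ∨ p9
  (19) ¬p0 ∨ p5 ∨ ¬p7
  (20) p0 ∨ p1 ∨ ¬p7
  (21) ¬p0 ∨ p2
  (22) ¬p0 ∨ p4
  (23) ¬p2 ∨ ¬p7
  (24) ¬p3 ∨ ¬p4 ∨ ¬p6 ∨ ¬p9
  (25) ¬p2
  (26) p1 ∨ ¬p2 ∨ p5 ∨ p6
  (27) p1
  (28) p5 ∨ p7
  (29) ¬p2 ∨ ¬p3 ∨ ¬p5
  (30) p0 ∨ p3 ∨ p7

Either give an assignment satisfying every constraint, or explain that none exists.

p0 = False, p1 = True, p2 = False, p3 = False, p4 = True, p5 = True, p6 = True, p7 = True, p8 = True, p9 = True

Unit clause (¬p2) forces p2 = False.
Unit clause (p1) forces p1 = True.
In (¬p0 ∨ p2) only ¬p0 is left, so p0 = False.
Set p3 = False.
  then (p0 ∨ p3 ∨ p7) forces p7 = True.
Set p4 = True.
  then (p0 ∨ ¬p4 ∨ p8) forces p8 = True.
Set p5 = True.
Set p6 = True.
Set p9 = True.
All clauses satisfied.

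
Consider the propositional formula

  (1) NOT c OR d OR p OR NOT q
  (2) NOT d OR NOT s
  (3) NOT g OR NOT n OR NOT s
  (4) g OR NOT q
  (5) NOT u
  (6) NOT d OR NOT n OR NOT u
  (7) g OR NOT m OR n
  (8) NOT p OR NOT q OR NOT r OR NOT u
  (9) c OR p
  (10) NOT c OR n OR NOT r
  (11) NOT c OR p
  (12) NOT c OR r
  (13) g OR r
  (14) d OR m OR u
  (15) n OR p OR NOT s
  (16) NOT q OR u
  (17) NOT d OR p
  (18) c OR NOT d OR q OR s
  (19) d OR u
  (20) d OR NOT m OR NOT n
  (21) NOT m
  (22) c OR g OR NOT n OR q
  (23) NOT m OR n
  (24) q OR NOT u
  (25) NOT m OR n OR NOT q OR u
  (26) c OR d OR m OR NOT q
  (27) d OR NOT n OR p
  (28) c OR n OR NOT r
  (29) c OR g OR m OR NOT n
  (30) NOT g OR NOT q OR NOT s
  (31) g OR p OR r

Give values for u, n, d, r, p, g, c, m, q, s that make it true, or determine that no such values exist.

u=F, n=T, d=T, r=T, p=T, g=F, c=T, m=F, q=F, s=F

Unit clause (NOT u) forces u = False.
In (NOT q OR u) only NOT q is left, so q = False.
In (d OR u) only d is left, so d = True.
Unit clause (NOT m) forces m = False.
In (NOT d OR NOT s) only NOT s is left, so s = False.
In (NOT d OR p) only p is left, so p = True.
In (c OR NOT d OR q OR s) only c is left, so c = True.
In (NOT c OR r) only r is left, so r = True.
In (NOT c OR n OR NOT r) only n is left, so n = True.
Set g = False.
All clauses satisfied.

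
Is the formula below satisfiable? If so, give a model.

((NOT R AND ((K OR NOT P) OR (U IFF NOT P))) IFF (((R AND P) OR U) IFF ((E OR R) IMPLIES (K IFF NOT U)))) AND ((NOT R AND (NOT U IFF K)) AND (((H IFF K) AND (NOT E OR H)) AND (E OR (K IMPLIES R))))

E=F, U=T, H=F, R=F, K=F, P=F

  (NOT R AND ((K OR NOT P) OR (U IFF NOT P))) IFF (((R AND P) OR U) IFF ((E OR R) IMPLIES (K IFF NOT U))) = True
    NOT R AND ((K OR NOT P) OR (U IFF NOT P)) = True
      NOT R = True
      (K OR NOT P) OR (U IFF NOT P) = True
        K OR NOT P = True
          NOT P = True
        U IFF NOT P = True
          NOT P = True
    ((R AND P) OR U) IFF ((E OR R) IMPLIES (K IFF NOT U)) = True
      (R AND P) OR U = True
        R AND P = False
      (E OR R) IMPLIES (K IFF NOT U) = True
        E OR R = False
        K IFF NOT U = True
          NOT U = False
  (NOT R AND (NOT U IFF K)) AND (((H IFF K) AND (NOT E OR H)) AND (E OR (K IMPLIES R))) = True
    NOT R AND (NOT U IFF K) = True
      NOT R = True
      NOT U IFF K = True
        NOT U = False
    ((H IFF K) AND (NOT E OR H)) AND (E OR (K IMPLIES R)) = True
      (H IFF K) AND (NOT E OR H) = True
        H IFF K = True
        NOT E OR H = True
          NOT E = True
      E OR (K IMPLIES R) = True
        K IMPLIES R = True
Both conjuncts True, so the formula holds.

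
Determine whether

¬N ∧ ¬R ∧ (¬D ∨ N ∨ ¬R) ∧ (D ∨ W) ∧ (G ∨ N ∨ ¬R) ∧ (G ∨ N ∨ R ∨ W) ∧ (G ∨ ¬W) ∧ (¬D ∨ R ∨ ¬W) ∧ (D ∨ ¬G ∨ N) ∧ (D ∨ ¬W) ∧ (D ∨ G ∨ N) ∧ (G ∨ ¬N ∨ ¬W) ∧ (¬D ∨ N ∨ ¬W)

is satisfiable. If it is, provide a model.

G = True, W = False, R = False, N = False, D = True

Unit clause (¬N) forces N = False.
Unit clause (¬R) forces R = False.
Try G = False:
  (G ∨ N ∨ R ∨ W) forces W = True.
  clause (G ∨ ¬W) is falsified — backtrack.
So G = True.
  then (D ∨ ¬G ∨ N) forces D = True.
  then (¬D ∨ N ∨ ¬W) forces W = False.
All clauses satisfied.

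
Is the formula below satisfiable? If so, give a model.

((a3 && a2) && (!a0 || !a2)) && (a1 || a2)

a0: False, a1: False, a2: True, a3: True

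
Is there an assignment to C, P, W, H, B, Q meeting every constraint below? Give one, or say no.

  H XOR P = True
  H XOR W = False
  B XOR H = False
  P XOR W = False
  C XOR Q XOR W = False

The formula is unsatisfiable.

Adding constraints 1, 2, 4 mod 2: every variable appears an even number of times on the left, so the left side is 0.
But the right sides sum to 1 (mod 2). 0 ≠ 1 — the system is inconsistent.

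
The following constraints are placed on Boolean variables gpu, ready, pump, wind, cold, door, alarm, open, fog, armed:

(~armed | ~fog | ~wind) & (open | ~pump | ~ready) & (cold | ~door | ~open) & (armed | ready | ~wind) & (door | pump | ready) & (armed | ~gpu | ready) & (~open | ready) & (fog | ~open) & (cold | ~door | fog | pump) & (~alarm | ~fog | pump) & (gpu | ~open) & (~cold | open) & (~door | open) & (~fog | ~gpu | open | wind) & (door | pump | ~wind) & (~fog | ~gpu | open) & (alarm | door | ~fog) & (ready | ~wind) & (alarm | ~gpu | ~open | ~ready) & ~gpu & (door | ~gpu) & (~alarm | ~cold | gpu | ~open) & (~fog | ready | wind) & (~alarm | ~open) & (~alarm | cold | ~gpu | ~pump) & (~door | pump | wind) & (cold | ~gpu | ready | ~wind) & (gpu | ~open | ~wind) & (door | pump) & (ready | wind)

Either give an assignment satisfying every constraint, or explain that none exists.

Case gpu = True:
  Clause (~gpu) is falsified — contradiction.
Case gpu = False:
  (gpu | ~open) forces open = False.
  (~cold | open) forces cold = False.
  (~door | open) forces door = False.
  (door | pump) forces pump = True.
  (open | ~pump | ~ready) forces ready = False.
  (ready | ~wind) forces wind = False.
  Clause (ready | wind) is falsified — contradiction.
Both cases fail, so the formula is unsatisfiable.

UNSATISFIABLE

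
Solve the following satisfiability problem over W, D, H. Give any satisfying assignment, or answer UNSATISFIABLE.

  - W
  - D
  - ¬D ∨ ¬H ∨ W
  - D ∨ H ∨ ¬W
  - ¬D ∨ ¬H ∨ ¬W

Unit clause (W) forces W = True.
Unit clause (D) forces D = True.
In (¬D ∨ ¬H ∨ ¬W) only ¬H is left, so H = False.
Check each clause:
  (W): W holds.
  (D): D holds.
  (¬D ∨ ¬H ∨ W): ¬H holds.
  (D ∨ H ∨ ¬W): D holds.
  (¬D ∨ ¬H ∨ ¬W): ¬H holds.
All clauses satisfied.

W = True; D = True; H = False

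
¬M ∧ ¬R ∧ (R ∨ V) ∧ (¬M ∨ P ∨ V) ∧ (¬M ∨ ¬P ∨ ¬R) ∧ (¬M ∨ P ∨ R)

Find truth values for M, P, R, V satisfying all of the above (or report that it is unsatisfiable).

M = False; P = False; R = False; V = True

Unit clause (¬M) forces M = False.
Unit clause (¬R) forces R = False.
In (R ∨ V) only V is left, so V = True.
Set P = False.
Check each clause:
  (¬M): ¬M holds.
  (¬R): ¬R holds.
  (R ∨ V): V holds.
  (¬M ∨ P ∨ V): ¬M holds.
  (¬M ∨ ¬P ∨ ¬R): ¬M holds.
  (¬M ∨ P ∨ R): ¬M holds.
All clauses satisfied.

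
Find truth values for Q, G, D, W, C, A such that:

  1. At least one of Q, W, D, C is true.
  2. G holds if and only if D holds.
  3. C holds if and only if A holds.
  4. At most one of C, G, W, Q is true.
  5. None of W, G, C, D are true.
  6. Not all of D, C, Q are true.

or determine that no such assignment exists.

Q = True, G = False, D = False, W = False, C = False, A = False

  (1) {Q, W, D, C}: 1 true — at least one ✓
  (2) G=F, D=F — same ✓
  (3) C=F, A=F — same ✓
  (4) {C, G, W, Q}: 1 true — at most one ✓
  (5) {W, G, C, D}: 0 true — none ✓
  (6) {D, C, Q}: 1/3 true — not all ✓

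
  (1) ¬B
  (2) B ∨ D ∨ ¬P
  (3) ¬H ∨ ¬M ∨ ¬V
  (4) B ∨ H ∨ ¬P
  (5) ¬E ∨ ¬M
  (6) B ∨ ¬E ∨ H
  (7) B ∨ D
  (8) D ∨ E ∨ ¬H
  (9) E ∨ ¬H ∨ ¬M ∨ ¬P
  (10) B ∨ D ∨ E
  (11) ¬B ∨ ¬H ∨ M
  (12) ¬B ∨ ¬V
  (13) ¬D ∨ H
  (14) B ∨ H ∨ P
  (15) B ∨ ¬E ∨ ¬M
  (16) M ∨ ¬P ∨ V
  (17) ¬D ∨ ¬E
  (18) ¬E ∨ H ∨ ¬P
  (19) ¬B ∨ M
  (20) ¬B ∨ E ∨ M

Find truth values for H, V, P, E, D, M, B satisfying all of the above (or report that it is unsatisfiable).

Unit clause (¬B) forces B = False.
In (B ∨ D) only D is left, so D = True.
In (¬D ∨ H) only H is left, so H = True.
In (¬D ∨ ¬E) only ¬E is left, so E = False.
Set V = False.
Try P = True:
  (E ∨ ¬H ∨ ¬M ∨ ¬P) forces M = False.
  clause (M ∨ ¬P ∨ V) is falsified — backtrack.
So P = False.
Set M = False.
All clauses satisfied.

H=T, V=F, P=F, E=F, D=T, M=F, B=F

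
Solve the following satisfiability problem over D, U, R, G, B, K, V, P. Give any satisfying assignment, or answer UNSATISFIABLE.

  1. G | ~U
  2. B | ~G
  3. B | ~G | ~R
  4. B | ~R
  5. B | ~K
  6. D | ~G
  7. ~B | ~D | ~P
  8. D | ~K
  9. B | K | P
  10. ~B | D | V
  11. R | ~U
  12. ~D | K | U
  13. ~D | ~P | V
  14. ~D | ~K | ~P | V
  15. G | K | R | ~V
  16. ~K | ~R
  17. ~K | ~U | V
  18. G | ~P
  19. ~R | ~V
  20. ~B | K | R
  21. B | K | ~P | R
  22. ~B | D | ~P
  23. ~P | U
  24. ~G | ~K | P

Set D = True.
Set U = False.
  then (~D | K | U) forces K = True.
  then (~K | ~R) forces R = False.
  then (~P | U) forces P = False.
  then (~G | ~K | P) forces G = False.
  then (B | ~K) forces B = True.
Set V = True.
All clauses satisfied.

D = True, U = False, R = False, G = False, B = True, K = True, V = True, P = False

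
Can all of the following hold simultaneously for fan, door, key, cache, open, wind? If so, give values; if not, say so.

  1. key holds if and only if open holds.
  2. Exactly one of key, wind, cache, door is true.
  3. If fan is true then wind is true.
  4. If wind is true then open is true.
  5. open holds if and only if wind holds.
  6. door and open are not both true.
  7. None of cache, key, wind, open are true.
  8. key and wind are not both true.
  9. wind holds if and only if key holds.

fan = False; door = True; key = False; cache = False; open = False; wind = False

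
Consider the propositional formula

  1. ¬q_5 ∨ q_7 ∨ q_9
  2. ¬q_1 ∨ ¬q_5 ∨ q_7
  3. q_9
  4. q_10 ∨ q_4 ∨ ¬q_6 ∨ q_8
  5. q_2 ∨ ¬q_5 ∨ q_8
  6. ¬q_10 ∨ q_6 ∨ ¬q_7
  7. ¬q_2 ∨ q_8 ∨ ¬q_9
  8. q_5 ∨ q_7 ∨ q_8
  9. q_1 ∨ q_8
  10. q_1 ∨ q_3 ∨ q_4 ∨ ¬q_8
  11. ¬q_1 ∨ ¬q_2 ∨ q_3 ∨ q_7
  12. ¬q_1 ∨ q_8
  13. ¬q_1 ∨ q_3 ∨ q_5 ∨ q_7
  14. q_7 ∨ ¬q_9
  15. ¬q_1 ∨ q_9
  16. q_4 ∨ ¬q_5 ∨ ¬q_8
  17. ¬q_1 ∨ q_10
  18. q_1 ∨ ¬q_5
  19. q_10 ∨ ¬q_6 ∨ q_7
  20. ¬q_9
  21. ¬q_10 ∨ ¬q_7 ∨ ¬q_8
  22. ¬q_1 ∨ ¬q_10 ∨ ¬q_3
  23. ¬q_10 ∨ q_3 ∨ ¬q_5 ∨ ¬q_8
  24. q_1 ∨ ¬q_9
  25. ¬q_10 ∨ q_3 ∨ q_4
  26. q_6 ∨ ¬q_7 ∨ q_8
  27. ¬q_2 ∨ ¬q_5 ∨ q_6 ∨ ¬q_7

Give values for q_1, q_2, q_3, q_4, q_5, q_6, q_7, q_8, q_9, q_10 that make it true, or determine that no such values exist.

Case q_9 = True:
  Clause (¬q_9) is falsified — contradiction.
Case q_9 = False:
  Clause (q_9) is falsified — contradiction.
Both cases fail, so the formula is unsatisfiable.

Unsatisfiable — no assignment works.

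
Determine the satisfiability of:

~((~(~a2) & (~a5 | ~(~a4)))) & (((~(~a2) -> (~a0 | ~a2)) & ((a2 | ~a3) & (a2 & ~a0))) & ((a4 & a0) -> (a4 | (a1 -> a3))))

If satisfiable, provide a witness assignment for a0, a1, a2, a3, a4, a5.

a0: False, a1: False, a2: True, a3: True, a4: False, a5: True

  ~((~(~a2) & (~a5 | ~(~a4)))) = True
    ~(~a2) & (~a5 | ~(~a4)) = False
      ~(~a2) = True
        ~a2 = False
      ~a5 | ~(~a4) = False
        ~a5 = False
        ~(~a4) = False
          ~a4 = True
  ((~(~a2) -> (~a0 | ~a2)) & ((a2 | ~a3) & (a2 & ~a0))) & ((a4 & a0) -> (a4 | (a1 -> a3))) = True
    (~(~a2) -> (~a0 | ~a2)) & ((a2 | ~a3) & (a2 & ~a0)) = True
      ~(~a2) -> (~a0 | ~a2) = True
        ~(~a2) = True
          ~a2 = False
        ~a0 | ~a2 = True
          ~a0 = True
          ~a2 = False
      (a2 | ~a3) & (a2 & ~a0) = True
        a2 | ~a3 = True
          ~a3 = False
        a2 & ~a0 = True
          ~a0 = True
    (a4 & a0) -> (a4 | (a1 -> a3)) = True
      a4 & a0 = False
      a4 | (a1 -> a3) = True
        a1 -> a3 = True
Both conjuncts True, so the formula holds.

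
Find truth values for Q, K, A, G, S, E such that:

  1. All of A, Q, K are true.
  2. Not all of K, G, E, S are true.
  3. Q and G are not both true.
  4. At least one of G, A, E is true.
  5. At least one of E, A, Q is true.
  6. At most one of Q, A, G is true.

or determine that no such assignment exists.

Case Q = True:
  (1) forces A = True.
  Constraint (6) is violated (Q=T, A=T) — contradiction.
Case Q = False:
  Constraint (1) is violated (Q=F) — contradiction.
Both cases fail — unsatisfiable.

Unsatisfiable — no assignment works.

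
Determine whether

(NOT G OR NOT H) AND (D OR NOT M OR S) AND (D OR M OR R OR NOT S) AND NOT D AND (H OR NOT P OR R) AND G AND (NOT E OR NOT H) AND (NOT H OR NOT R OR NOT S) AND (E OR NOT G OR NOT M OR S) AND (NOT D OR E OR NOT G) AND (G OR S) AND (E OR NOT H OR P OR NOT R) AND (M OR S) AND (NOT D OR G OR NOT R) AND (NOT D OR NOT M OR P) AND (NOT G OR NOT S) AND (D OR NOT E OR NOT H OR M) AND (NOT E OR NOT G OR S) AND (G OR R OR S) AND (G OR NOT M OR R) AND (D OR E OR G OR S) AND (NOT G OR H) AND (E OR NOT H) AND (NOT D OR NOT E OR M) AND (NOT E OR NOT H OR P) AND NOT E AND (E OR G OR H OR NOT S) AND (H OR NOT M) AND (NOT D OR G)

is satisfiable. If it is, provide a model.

Unsatisfiable — no assignment works.

Case G = True:
  (NOT G OR NOT H) forces H = False.
  Clause (NOT G OR H) is falsified — contradiction.
Case G = False:
  Clause (G) is falsified — contradiction.
Both cases fail, so the formula is unsatisfiable.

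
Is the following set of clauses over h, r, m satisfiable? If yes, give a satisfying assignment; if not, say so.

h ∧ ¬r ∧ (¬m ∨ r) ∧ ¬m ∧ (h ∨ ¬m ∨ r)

h=T, r=F, m=F

Unit clause (h) forces h = True.
Unit clause (¬r) forces r = False.
In (¬m ∨ r) only ¬m is left, so m = False.
Check each clause:
  (h): h holds.
  (¬r): ¬r holds.
  (¬m ∨ r): ¬m holds.
  (¬m): ¬m holds.
  (h ∨ ¬m ∨ r): h holds.
All clauses satisfied.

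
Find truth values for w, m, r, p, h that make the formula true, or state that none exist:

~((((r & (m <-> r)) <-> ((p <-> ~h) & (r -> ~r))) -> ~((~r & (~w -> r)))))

w: True, m: False, r: False, p: False, h: False

  ~((((r & (m <-> r)) <-> ((p <-> ~h) & (r -> ~r))) -> ~((~r & (~w -> r))))) = True
    ((r & (m <-> r)) <-> ((p <-> ~h) & (r -> ~r))) -> ~((~r & (~w -> r))) = False
      (r & (m <-> r)) <-> ((p <-> ~h) & (r -> ~r)) = True
        r & (m <-> r) = False
          m <-> r = True
        (p <-> ~h) & (r -> ~r) = False
          p <-> ~h = False
            ~h = True
          r -> ~r = True
            ~r = True
      ~((~r & (~w -> r))) = False
        ~r & (~w -> r) = True
          ~r = True
          ~w -> r = True
            ~w = False
The formula evaluates to True.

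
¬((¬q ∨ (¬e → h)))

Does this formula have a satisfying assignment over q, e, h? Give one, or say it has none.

q = True, e = False, h = False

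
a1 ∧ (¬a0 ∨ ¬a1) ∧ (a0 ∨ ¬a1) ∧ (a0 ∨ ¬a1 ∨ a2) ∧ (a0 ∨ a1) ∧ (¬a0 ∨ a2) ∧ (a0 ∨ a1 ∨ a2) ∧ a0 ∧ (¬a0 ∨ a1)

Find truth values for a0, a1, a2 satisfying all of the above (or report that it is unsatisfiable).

Case a0 = True:
  (a1) forces a1 = True.
  Clause (¬a0 ∨ ¬a1) is falsified — contradiction.
Case a0 = False:
  Clause (a0) is falsified — contradiction.
Both cases fail, so the formula is unsatisfiable.

Unsatisfiable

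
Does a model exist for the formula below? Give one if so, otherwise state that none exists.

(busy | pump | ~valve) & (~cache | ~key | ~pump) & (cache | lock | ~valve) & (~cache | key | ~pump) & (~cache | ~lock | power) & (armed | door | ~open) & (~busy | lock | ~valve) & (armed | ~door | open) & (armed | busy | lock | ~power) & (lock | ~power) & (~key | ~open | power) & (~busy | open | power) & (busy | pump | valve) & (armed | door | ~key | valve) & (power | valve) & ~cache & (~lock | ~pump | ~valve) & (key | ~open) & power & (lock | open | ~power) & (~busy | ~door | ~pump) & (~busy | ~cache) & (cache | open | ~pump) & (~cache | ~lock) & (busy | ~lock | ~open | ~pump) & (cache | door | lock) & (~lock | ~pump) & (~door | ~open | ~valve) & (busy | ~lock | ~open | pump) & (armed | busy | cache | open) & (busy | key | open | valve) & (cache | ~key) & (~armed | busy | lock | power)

key = False, armed = True, cache = False, lock = True, open = False, valve = True, door = True, power = True, busy = True, pump = False

Unit clause (~cache) forces cache = False.
Unit clause (power) forces power = True.
In (cache | ~key) only ~key is left, so key = False.
In (lock | ~power) only lock is left, so lock = True.
In (key | ~open) only ~open is left, so open = False.
In (cache | open | ~pump) only ~pump is left, so pump = False.
Set armed = True.
Set valve = True.
  then (busy | pump | ~valve) forces busy = True.
Set door = True.
All clauses satisfied.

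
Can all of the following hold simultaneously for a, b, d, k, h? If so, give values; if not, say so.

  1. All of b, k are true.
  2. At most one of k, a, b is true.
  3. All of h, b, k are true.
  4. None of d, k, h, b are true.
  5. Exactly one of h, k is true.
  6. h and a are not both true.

UNSATISFIABLE

Case b = True:
  Constraint (4) is violated (b=T) — contradiction.
Case b = False:
  Constraint (1) is violated (b=F) — contradiction.
Both cases fail — unsatisfiable.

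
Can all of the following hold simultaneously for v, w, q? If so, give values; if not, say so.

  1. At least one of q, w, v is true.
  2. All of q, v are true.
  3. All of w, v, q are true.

v=T, w=T, q=T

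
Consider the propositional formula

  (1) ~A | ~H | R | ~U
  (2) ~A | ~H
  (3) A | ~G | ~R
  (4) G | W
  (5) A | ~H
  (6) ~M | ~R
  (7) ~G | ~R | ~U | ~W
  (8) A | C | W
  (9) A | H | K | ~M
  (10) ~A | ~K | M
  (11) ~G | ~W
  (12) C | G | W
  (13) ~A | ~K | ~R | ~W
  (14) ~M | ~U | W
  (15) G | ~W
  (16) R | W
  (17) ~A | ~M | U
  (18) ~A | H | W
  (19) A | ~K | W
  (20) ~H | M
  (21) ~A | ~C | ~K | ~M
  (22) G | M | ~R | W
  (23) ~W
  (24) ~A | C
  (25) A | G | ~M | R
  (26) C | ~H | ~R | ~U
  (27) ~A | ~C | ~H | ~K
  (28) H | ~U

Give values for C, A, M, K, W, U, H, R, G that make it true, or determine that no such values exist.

Unsatisfiable — no assignment works.

Case W = True:
  Clause (~W) is falsified — contradiction.
Case W = False:
  (G | W) forces G = True.
  (R | W) forces R = True.
  (A | ~G | ~R) forces A = True.
  (~A | ~H) forces H = False.
  Clause (~A | H | W) is falsified — contradiction.
Both cases fail, so the formula is unsatisfiable.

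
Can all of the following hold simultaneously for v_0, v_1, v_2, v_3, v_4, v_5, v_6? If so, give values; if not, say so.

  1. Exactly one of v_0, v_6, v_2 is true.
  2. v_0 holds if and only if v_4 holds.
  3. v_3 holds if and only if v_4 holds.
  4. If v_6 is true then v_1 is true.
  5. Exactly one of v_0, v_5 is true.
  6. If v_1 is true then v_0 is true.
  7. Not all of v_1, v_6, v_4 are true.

v_0: True; v_1: True; v_2: False; v_3: True; v_4: True; v_5: False; v_6: False

  (1) {v_0, v_6, v_2}: 1 true — exactly one ✓
  (2) v_0=T, v_4=T — same ✓
  (3) v_3=T, v_4=T — same ✓
  (4) v_6=F ⇒ v_1: vacuous ✓
  (5) {v_0, v_5}: 1 true — exactly one ✓
  (6) v_1=T ⇒ v_0: T ✓
  (7) {v_1, v_6, v_4}: 2/3 true — not all ✓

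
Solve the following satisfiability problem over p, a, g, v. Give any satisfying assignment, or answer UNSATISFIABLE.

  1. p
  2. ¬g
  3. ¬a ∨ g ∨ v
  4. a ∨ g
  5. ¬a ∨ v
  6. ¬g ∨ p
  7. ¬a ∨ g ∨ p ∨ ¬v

Unit clause (p) forces p = True.
Unit clause (¬g) forces g = False.
In (a ∨ g) only a is left, so a = True.
In (¬a ∨ v) only v is left, so v = True.
Check each clause:
  (p): p holds.
  (¬g): ¬g holds.
  (¬a ∨ g ∨ v): v holds.
  (a ∨ g): a holds.
  (¬a ∨ v): v holds.
  (¬g ∨ p): ¬g holds.
  (¬a ∨ g ∨ p ∨ ¬v): p holds.
All clauses satisfied.

p=T, a=T, g=F, v=T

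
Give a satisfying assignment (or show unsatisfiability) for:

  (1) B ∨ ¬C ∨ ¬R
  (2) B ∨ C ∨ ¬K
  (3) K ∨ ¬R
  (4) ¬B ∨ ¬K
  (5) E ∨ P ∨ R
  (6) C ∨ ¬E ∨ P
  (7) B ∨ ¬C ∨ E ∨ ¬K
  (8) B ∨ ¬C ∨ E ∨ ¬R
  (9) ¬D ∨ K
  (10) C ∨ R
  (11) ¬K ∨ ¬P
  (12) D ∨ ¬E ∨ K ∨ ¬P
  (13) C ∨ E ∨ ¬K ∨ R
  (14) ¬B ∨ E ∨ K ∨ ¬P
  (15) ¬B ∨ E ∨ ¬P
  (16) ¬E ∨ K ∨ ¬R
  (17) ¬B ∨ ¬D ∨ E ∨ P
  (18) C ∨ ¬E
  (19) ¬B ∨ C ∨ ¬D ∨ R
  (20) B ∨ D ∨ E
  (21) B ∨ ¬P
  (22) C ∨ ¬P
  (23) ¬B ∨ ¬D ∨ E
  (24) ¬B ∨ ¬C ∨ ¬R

C=T, D=F, E=T, P=F, B=F, R=F, K=T

Try C = False:
  (C ∨ R) forces R = True.
  (K ∨ ¬R) forces K = True.
  (B ∨ C ∨ ¬K) forces B = True.
  clause (¬B ∨ ¬K) is falsified — backtrack.
So C = True.
Set D = False.
Set E = True.
Try P = True:
  (¬K ∨ ¬P) forces K = False.
  clause (D ∨ ¬E ∨ K ∨ ¬P) is falsified — backtrack.
So P = False.
Set B = False.
  then (B ∨ ¬C ∨ ¬R) forces R = False.
Set K = True.
All clauses satisfied.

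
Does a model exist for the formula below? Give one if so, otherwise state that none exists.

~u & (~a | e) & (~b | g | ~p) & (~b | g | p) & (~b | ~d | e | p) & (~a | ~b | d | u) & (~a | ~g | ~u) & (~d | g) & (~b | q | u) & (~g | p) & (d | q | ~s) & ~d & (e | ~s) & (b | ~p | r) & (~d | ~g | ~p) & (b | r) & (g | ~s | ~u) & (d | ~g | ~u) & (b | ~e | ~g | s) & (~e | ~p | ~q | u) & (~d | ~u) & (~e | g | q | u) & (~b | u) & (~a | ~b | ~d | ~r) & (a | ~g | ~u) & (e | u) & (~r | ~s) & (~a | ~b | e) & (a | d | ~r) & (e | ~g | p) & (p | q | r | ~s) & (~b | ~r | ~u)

r=T, p=F, e=T, g=F, a=T, u=F, d=F, s=F, q=T, b=F

Unit clause (~u) forces u = False.
Unit clause (~d) forces d = False.
In (~b | u) only ~b is left, so b = False.
In (e | u) only e is left, so e = True.
In (b | r) only r is left, so r = True.
In (~r | ~s) only ~s is left, so s = False.
In (a | d | ~r) only a is left, so a = True.
In (b | ~e | ~g | s) only ~g is left, so g = False.
In (~e | g | q | u) only q is left, so q = True.
In (~e | ~p | ~q | u) only ~p is left, so p = False.
All clauses satisfied.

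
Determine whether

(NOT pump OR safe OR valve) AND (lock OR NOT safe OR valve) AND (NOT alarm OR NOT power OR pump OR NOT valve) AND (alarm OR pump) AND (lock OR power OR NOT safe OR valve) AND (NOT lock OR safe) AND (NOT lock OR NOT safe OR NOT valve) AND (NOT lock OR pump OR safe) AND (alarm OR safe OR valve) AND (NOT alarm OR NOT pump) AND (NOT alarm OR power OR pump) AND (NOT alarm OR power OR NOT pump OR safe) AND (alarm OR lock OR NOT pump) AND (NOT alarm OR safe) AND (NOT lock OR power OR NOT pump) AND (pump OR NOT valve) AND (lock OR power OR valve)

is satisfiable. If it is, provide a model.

pump=F, power=T, valve=F, alarm=T, safe=T, lock=T

Set pump = False.
  then (alarm OR pump) forces alarm = True.
  then (NOT alarm OR power OR pump) forces power = True.
  then (NOT alarm OR safe) forces safe = True.
  then (pump OR NOT valve) forces valve = False.
  then (lock OR NOT safe OR valve) forces lock = True.
All clauses satisfied.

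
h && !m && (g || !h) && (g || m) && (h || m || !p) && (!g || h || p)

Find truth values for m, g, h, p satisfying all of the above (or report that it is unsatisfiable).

m=F, g=T, h=T, p=T

Unit clause (h) forces h = True.
Unit clause (!m) forces m = False.
In (g || !h) only g is left, so g = True.
Set p = True.
All clauses satisfied.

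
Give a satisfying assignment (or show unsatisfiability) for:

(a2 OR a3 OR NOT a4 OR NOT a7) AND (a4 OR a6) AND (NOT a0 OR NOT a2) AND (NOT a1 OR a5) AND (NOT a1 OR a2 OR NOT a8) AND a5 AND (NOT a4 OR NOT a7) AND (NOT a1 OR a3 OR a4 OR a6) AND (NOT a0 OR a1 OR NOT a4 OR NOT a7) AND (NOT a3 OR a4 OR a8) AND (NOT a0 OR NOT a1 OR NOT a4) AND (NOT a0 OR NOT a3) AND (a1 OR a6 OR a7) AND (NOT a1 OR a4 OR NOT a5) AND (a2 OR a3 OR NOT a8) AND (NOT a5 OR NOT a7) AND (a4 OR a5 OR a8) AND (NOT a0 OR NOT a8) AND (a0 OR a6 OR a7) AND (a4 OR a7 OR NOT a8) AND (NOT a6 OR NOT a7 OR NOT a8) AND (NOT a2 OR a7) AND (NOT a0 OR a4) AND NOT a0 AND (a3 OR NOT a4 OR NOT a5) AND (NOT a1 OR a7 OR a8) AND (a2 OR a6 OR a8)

Unit clause (a5) forces a5 = True.
In (NOT a5 OR NOT a7) only NOT a7 is left, so a7 = False.
In (NOT a2 OR a7) only NOT a2 is left, so a2 = False.
Unit clause (NOT a0) forces a0 = False.
In (a0 OR a6 OR a7) only a6 is left, so a6 = True.
Try a1 = True:
  (NOT a1 OR a2 OR NOT a8) forces a8 = False.
  clause (NOT a1 OR a7 OR a8) is falsified — backtrack.
So a1 = False.
Set a3 = True.
Set a4 = True.
Set a8 = False.
All clauses satisfied.

a0: False, a1: False, a2: False, a3: True, a4: True, a5: True, a6: True, a7: False, a8: False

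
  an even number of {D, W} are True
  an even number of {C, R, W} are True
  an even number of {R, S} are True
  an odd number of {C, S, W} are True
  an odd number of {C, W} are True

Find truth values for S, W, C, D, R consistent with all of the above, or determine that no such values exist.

No satisfying assignment exists.

Adding constraints 2, 3, 4 mod 2: every variable appears an even number of times on the left, so the left side is 0.
But the right sides sum to 1 (mod 2). 0 ≠ 1 — the system is inconsistent.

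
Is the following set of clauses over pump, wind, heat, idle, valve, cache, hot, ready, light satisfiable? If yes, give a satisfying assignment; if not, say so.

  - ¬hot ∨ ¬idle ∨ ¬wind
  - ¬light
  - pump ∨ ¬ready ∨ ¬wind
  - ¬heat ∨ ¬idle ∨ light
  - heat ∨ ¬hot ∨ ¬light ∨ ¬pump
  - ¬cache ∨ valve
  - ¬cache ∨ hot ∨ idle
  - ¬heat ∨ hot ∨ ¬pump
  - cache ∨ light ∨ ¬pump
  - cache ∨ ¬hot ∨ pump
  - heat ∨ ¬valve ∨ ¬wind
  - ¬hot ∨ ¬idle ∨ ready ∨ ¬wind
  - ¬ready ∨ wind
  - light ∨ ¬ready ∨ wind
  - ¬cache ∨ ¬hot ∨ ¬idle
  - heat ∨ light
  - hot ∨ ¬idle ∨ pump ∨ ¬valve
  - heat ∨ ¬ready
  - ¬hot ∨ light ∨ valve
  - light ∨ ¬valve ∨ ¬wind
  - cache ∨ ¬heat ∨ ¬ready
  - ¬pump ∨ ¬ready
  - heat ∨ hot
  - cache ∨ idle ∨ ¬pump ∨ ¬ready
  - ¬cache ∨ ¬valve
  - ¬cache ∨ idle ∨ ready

Unit clause (¬light) forces light = False.
In (heat ∨ light) only heat is left, so heat = True.
In (¬heat ∨ ¬idle ∨ light) only ¬idle is left, so idle = False.
Try pump = True:
  (¬heat ∨ hot ∨ ¬pump) forces hot = True.
  (cache ∨ light ∨ ¬pump) forces cache = True.
  (¬cache ∨ valve) forces valve = True.
  clause (¬cache ∨ ¬valve) is falsified — backtrack.
So pump = False.
Set wind = False.
  then (¬ready ∨ wind) forces ready = False.
  then (¬cache ∨ idle ∨ ready) forces cache = False.
  then (cache ∨ ¬hot ∨ pump) forces hot = False.
Set valve = True.
All clauses satisfied.

pump = False, wind = False, heat = True, idle = False, valve = True, cache = False, hot = False, ready = False, light = False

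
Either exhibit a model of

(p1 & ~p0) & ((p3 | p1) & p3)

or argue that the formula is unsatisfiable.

p0 = False, p1 = True, p3 = True

  p1 & ~p0 = True
    ~p0 = True
  (p3 | p1) & p3 = True
    p3 | p1 = True
Both conjuncts True, so the formula holds.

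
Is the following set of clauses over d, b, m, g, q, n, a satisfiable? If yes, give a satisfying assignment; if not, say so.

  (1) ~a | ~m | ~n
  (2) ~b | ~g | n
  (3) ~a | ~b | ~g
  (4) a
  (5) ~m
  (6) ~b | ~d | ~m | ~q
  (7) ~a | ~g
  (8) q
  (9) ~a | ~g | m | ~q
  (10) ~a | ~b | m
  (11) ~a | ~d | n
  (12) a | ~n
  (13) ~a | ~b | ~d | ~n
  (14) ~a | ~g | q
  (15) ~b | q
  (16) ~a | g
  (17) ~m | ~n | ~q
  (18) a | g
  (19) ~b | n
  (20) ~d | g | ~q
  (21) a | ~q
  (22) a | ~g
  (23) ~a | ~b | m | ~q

UNSATISFIABLE

Case m = True:
  Clause (~m) is falsified — contradiction.
Case m = False:
  (a) forces a = True.
  (~a | ~g) forces g = False.
  Clause (~a | g) is falsified — contradiction.
Both cases fail, so the formula is unsatisfiable.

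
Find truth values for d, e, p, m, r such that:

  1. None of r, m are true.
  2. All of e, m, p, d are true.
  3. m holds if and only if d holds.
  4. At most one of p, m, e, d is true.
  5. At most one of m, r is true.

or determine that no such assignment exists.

Case m = True:
  Constraint (1) is violated (m=T) — contradiction.
Case m = False:
  Constraint (2) is violated (m=F) — contradiction.
Both cases fail — unsatisfiable.

No satisfying assignment exists.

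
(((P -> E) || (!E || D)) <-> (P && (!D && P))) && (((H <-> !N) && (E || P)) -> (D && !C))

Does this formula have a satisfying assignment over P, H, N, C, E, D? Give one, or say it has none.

P: True; H: True; N: True; C: False; E: True; D: False

  ((P -> E) || (!E || D)) <-> (P && (!D && P)) = True
    (P -> E) || (!E || D) = True
      P -> E = True
      !E || D = False
        !E = False
    P && (!D && P) = True
      !D && P = True
        !D = True
  ((H <-> !N) && (E || P)) -> (D && !C) = True
    (H <-> !N) && (E || P) = False
      H <-> !N = False
        !N = False
      E || P = True
    D && !C = False
      !C = True
Both conjuncts True, so the formula holds.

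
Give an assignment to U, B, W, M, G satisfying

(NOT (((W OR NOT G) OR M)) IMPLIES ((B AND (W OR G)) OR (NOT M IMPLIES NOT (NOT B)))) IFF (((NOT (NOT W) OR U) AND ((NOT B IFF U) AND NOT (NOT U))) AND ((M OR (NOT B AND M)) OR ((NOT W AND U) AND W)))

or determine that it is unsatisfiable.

U = True; B = False; W = True; M = True; G = True

  (NOT (((W OR NOT G) OR M)) IMPLIES ((B AND (W OR G)) OR (NOT M IMPLIES NOT (NOT B)))) IFF (((NOT (NOT W) OR U) AND ((NOT B IFF U) AND NOT (NOT U))) AND ((M OR (NOT B AND M)) OR ((NOT W AND U) AND W))) = True
    NOT (((W OR NOT G) OR M)) IMPLIES ((B AND (W OR G)) OR (NOT M IMPLIES NOT (NOT B))) = True
      NOT (((W OR NOT G) OR M)) = False
        (W OR NOT G) OR M = True
          W OR NOT G = True
            NOT G = False
      (B AND (W OR G)) OR (NOT M IMPLIES NOT (NOT B)) = True
        B AND (W OR G) = False
          W OR G = True
        NOT M IMPLIES NOT (NOT B) = True
          NOT M = False
          NOT (NOT B) = False
            NOT B = True
    ((NOT (NOT W) OR U) AND ((NOT B IFF U) AND NOT (NOT U))) AND ((M OR (NOT B AND M)) OR ((NOT W AND U) AND W)) = True
      (NOT (NOT W) OR U) AND ((NOT B IFF U) AND NOT (NOT U)) = True
        NOT (NOT W) OR U = True
          NOT (NOT W) = True
            NOT W = False
        (NOT B IFF U) AND NOT (NOT U) = True
          NOT B IFF U = True
            NOT B = True
          NOT (NOT U) = True
            NOT U = False
      (M OR (NOT B AND M)) OR ((NOT W AND U) AND W) = True
        M OR (NOT B AND M) = True
          NOT B AND M = True
            NOT B = True
        (NOT W AND U) AND W = False
          NOT W AND U = False
            NOT W = False
The formula evaluates to True.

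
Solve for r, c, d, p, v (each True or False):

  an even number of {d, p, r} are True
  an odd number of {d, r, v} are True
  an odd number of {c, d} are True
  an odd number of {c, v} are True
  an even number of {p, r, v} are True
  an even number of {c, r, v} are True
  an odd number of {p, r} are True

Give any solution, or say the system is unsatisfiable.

r=T, c=F, d=T, p=F, v=T

{d, p, r}: 2 true → even ✓
{d, r, v}: 3 true → odd ✓
{c, d}: 1 true → odd ✓
{c, v}: 1 true → odd ✓
{p, r, v}: 2 true → even ✓
{c, r, v}: 2 true → even ✓
{p, r}: 1 true → odd ✓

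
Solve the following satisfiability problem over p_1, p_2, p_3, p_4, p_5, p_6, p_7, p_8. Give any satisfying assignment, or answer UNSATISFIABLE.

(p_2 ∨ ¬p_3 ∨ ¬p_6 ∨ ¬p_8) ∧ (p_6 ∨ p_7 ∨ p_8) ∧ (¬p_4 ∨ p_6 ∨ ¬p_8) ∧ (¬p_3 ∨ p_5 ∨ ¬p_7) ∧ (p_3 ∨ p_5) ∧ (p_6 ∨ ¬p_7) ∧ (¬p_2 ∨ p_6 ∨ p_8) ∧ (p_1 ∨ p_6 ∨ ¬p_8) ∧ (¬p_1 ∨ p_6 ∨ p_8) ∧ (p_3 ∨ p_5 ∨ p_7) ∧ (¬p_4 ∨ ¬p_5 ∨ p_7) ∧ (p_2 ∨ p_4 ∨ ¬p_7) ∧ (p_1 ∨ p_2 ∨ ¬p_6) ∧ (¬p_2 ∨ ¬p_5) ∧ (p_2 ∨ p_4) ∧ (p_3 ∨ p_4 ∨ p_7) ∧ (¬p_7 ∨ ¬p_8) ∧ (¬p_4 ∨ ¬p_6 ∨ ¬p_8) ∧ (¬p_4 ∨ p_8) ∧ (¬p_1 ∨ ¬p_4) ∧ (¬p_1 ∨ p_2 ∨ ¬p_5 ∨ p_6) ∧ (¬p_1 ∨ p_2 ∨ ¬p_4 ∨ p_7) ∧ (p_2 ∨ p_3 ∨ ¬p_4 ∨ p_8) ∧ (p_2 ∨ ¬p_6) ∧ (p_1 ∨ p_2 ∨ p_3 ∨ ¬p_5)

Set p_1 = True.
  then (¬p_1 ∨ ¬p_4) forces p_4 = False.
  then (p_2 ∨ p_4) forces p_2 = True.
  then (¬p_2 ∨ ¬p_5) forces p_5 = False.
  then (p_3 ∨ p_5) forces p_3 = True.
  then (¬p_3 ∨ p_5 ∨ ¬p_7) forces p_7 = False.
Set p_6 = False.
  then (p_6 ∨ p_7 ∨ p_8) forces p_8 = True.
All clauses satisfied.

p_1 = True; p_2 = True; p_3 = True; p_4 = False; p_5 = False; p_6 = False; p_7 = False; p_8 = True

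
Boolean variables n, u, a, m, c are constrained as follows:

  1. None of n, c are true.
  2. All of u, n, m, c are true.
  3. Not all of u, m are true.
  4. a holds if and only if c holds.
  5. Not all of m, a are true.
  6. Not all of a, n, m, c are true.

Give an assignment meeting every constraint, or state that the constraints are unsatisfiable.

The formula is unsatisfiable.

Case n = True:
  Constraint (1) is violated (n=T) — contradiction.
Case n = False:
  Constraint (2) is violated (n=F) — contradiction.
Both cases fail — unsatisfiable.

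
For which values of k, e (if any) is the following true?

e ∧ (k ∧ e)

k = True, e = True

  k ∧ e = True
Both conjuncts True, so the formula holds.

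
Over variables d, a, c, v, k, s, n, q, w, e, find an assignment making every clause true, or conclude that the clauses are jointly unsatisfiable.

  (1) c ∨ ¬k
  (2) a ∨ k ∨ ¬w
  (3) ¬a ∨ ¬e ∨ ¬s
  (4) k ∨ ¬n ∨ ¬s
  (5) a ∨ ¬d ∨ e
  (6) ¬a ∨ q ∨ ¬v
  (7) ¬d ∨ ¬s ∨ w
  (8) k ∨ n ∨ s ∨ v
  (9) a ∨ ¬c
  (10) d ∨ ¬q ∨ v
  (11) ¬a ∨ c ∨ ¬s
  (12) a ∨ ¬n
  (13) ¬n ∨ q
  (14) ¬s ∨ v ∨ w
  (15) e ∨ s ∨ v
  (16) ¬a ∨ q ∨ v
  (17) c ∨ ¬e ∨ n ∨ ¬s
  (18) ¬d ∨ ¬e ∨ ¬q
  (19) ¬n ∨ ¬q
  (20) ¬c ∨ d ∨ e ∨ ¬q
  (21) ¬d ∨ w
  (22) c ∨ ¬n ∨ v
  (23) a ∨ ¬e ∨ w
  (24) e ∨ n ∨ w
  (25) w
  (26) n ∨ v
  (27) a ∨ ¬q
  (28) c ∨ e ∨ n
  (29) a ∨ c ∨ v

Unit clause (w) forces w = True.
Set d = False.
Try a = False:
  (a ∨ k ∨ ¬w) forces k = True.
  (c ∨ ¬k) forces c = True.
  clause (a ∨ ¬c) is falsified — backtrack.
So a = True.
Set c = False.
  then (c ∨ ¬k) forces k = False.
  then (¬a ∨ c ∨ ¬s) forces s = False.
Try v = False:
  (k ∨ n ∨ s ∨ v) forces n = True.
  clause (c ∨ ¬n ∨ v) is falsified — backtrack.
So v = True.
  then (¬a ∨ q ∨ ¬v) forces q = True.
  then (¬n ∨ ¬q) forces n = False.
  then (c ∨ e ∨ n) forces e = True.
All clauses satisfied.

d=F, a=T, c=F, v=T, k=F, s=F, n=F, q=T, w=T, e=T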